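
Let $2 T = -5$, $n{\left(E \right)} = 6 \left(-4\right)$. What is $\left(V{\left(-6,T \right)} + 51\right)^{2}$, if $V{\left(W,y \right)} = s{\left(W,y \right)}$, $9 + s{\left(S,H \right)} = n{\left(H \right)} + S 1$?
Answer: $144$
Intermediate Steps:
$n{\left(E \right)} = -24$
$T = - \frac{5}{2}$ ($T = \frac{1}{2} \left(-5\right) = - \frac{5}{2} \approx -2.5$)
$s{\left(S,H \right)} = -33 + S$ ($s{\left(S,H \right)} = -9 + \left(-24 + S 1\right) = -9 + \left(-24 + S\right) = -33 + S$)
$V{\left(W,y \right)} = -33 + W$
$\left(V{\left(-6,T \right)} + 51\right)^{2} = \left(\left(-33 - 6\right) + 51\right)^{2} = \left(-39 + 51\right)^{2} = 12^{2} = 144$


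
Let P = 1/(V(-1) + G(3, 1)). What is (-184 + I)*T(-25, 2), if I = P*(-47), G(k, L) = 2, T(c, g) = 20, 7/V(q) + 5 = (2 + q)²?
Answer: -7440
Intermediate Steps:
V(q) = 7/(-5 + (2 + q)²)
P = 4 (P = 1/(7/(-5 + (2 - 1)²) + 2) = 1/(7/(-5 + 1²) + 2) = 1/(7/(-5 + 1) + 2) = 1/(7/(-4) + 2) = 1/(7*(-¼) + 2) = 1/(-7/4 + 2) = 1/(¼) = 4)
I = -188 (I = 4*(-47) = -188)
(-184 + I)*T(-25, 2) = (-184 - 188)*20 = -372*20 = -7440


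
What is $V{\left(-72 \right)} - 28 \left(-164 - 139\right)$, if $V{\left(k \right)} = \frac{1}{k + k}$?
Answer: $\frac{1221695}{144} \approx 8484.0$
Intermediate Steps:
$V{\left(k \right)} = \frac{1}{2 k}$
$V{\left(-72 \right)} - 28 \left(-164 - 139\right) = \frac{1}{2 \left(-72\right)} - 28 \left(-164 - 139\right) = \frac{1}{2} \left(- \frac{1}{72}\right) - 28 \left(-164 - 139\right) = - \frac{1}{144} - 28 \left(-303\right) = - \frac{1}{144} - -8484 = - \frac{1}{144} + 8484 = \frac{1221695}{144}$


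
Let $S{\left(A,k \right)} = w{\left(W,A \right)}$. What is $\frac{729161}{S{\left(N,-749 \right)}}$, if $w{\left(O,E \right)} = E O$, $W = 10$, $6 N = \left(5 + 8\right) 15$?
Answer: $\frac{729161}{325} \approx 2243.6$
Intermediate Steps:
$N = \frac{65}{2}$ ($N = \frac{\left(5 + 8\right) 15}{6} = \frac{13 \cdot 15}{6} = \frac{1}{6} \cdot 195 = \frac{65}{2} \approx 32.5$)
$S{\left(A,k \right)} = 10 A$ ($S{\left(A,k \right)} = A 10 = 10 A$)
$\frac{729161}{S{\left(N,-749 \right)}} = \frac{729161}{10 \cdot \frac{65}{2}} = \frac{729161}{325}$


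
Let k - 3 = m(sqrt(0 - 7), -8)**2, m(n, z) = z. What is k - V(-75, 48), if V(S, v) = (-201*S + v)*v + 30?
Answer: -725867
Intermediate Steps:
V(S, v) = 30 + v*(v - 201*S) (V(S, v) = (v - 201*S)*v + 30 = v*(v - 201*S) + 30 = 30 + v*(v - 201*S))
k = 67 (k = 3 + (-8)**2 = 3 + 64 = 67)
k - V(-75, 48) = 67 - (30 + 48**2 - 201*(-75)*48) = 67 - (30 + 2304 + 723600) = 67 - 1*725934 = 67 - 725934 = -725867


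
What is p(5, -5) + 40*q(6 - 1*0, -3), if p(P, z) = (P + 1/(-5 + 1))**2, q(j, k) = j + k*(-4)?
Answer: 11881/16 ≈ 742.56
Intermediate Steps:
q(j, k) = j - 4*k
p(P, z) = (-1/4 + P)**2 (p(P, z) = (P + 1/(-4))**2 = (P - 1/4)**2 = (-1/4 + P)**2)
p(5, -5) + 40*q(6 - 1*0, -3) = (-1 + 4*5)**2/16 + 40*((6 - 1*0) - 4*(-3)) = (-1 + 20)**2/16 + 40*((6 + 0) + 12) = (1/16)*19**2 + 40*(6 + 12) = (1/16)*361 + 40*18 = 361/16 + 720 = 11881/16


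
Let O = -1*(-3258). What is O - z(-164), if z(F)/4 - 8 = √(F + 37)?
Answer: 3226 - 4*I*√127 ≈ 3226.0 - 45.078*I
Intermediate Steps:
O = 3258
z(F) = 32 + 4*√(37 + F) (z(F) = 32 + 4*√(F + 37) = 32 + 4*√(37 + F))
O - z(-164) = 3258 - (32 + 4*√(37 - 164)) = 3258 - (32 + 4*√(-127)) = 3258 - (32 + 4*(I*√127)) = 3258 - (32 + 4*I*√127) = 3258 + (-32 - 4*I*√127) = 3226 - 4*I*√127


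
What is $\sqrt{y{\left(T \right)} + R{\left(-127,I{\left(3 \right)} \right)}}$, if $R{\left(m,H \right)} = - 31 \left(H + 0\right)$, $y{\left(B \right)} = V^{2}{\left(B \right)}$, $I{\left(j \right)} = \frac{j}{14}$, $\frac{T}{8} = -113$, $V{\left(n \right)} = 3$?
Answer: $\frac{\sqrt{462}}{14} \approx 1.5353$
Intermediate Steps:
$T = -904$ ($T = 8 \left(-113\right) = -904$)
$I{\left(j \right)} = \frac{j}{14}$ ($I{\left(j \right)} = j \frac{1}{14} = \frac{j}{14}$)
$y{\left(B \right)} = 9$ ($y{\left(B \right)} = 3^{2} = 9$)
$R{\left(m,H \right)} = - 31 H$
$\sqrt{y{\left(T \right)} + R{\left(-127,I{\left(3 \right)} \right)}} = \sqrt{9 - 31 \cdot \frac{1}{14} \cdot 3} = \sqrt{9 - \frac{93}{14}} = \sqrt{\frac{33}{14}} = \frac{\sqrt{462}}{14}$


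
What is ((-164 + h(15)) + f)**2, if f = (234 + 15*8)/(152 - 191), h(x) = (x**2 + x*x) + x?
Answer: 14402025/169 ≈ 85219.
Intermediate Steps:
h(x) = x + 2*x**2 (h(x) = (x**2 + x**2) + x = 2*x**2 + x = x + 2*x**2)
f = -118/13 (f = (234 + 120)/(-39) = 354*(-1/39) = -118/13 ≈ -9.0769)
((-164 + h(15)) + f)**2 = ((-164 + 15*(1 + 2*15)) - 118/13)**2 = ((-164 + 15*(1 + 30)) - 118/13)**2 = ((-164 + 15*31) - 118/13)**2 = ((-164 + 465) - 118/13)**2 = (301 - 118/13)**2 = (3795/13)**2 = 14402025/169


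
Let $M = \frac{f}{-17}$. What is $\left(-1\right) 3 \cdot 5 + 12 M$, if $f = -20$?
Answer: $- \frac{15}{17} \approx -0.88235$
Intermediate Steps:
$M = \frac{20}{17}$ ($M = - \frac{20}{-17} = \left(-20\right) \left(- \frac{1}{17}\right) = \frac{20}{17} \approx 1.1765$)
$\left(-1\right) 3 \cdot 5 + 12 M = \left(-1\right) 3 \cdot 5 + 12 \cdot \frac{20}{17} = \left(-3\right) 5 + \frac{240}{17} = -15 + \frac{240}{17} = - \frac{15}{17}$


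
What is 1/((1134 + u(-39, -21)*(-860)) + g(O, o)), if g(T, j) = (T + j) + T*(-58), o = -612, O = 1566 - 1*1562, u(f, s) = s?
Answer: 1/18354 ≈ 5.4484e-5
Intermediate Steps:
O = 4 (O = 1566 - 1562 = 4)
g(T, j) = j - 57*T (g(T, j) = (T + j) - 58*T = j - 57*T)
1/((1134 + u(-39, -21)*(-860)) + g(O, o)) = 1/((1134 - 21*(-860)) + (-612 - 57*4)) = 1/((1134 + 18060) + (-612 - 228)) = 1/(19194 - 840) = 1/18354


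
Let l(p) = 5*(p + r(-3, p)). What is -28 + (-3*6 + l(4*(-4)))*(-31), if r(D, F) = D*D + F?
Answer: 4095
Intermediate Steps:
r(D, F) = F + D² (r(D, F) = D² + F = F + D²)
l(p) = 45 + 10*p (l(p) = 5*(p + (p + (-3)²)) = 5*(p + (p + 9)) = 5*(p + (9 + p)) = 5*(9 + 2*p) = 45 + 10*p)
-28 + (-3*6 + l(4*(-4)))*(-31) = -28 + (-3*6 + (45 + 10*(4*(-4))))*(-31) = -28 + (-18 + (45 + 10*(-16)))*(-31) = -28 + (-18 + (45 - 160))*(-31) = -28 + (-18 - 115)*(-31) = -28 - 133*(-31) = -28 + 4123 = 4095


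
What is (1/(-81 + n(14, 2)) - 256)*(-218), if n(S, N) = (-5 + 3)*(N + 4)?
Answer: 5190362/93 ≈ 55810.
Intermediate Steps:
n(S, N) = -8 - 2*N (n(S, N) = -2*(4 + N) = -8 - 2*N)
(1/(-81 + n(14, 2)) - 256)*(-218) = (1/(-81 + (-8 - 2*2)) - 256)*(-218) = (1/(-81 + (-8 - 4)) - 256)*(-218) = (1/(-81 - 12) - 256)*(-218) = (1/(-93) - 256)*(-218) = (-1/93 - 256)*(-218) = -23809/93*(-218) = 5190362/93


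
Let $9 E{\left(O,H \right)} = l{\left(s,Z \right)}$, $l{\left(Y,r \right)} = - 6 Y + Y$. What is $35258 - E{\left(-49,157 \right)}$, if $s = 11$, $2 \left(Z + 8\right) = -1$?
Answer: $\frac{317377}{9} \approx 35264.0$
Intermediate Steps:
$Z = - \frac{17}{2}$ ($Z = -8 + \frac{1}{2} \left(-1\right) = -8 - \frac{1}{2} = - \frac{17}{2} \approx -8.5$)
$l{\left(Y,r \right)} = - 5 Y$
$E{\left(O,H \right)} = - \frac{55}{9}$ ($E{\left(O,H \right)} = \frac{\left(-5\right) 11}{9} = \frac{1}{9} \left(-55\right) = - \frac{55}{9}$)
$35258 - E{\left(-49,157 \right)} = 35258 - - \frac{55}{9} = 35258 + \frac{55}{9} = \frac{317377}{9}$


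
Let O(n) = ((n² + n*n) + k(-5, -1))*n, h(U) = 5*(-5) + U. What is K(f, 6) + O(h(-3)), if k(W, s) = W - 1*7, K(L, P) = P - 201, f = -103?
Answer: -43763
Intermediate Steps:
K(L, P) = -201 + P
k(W, s) = -7 + W (k(W, s) = W - 7 = -7 + W)
h(U) = -25 + U
O(n) = n*(-12 + 2*n²) (O(n) = ((n² + n*n) + (-7 - 5))*n = ((n² + n²) - 12)*n = (2*n² - 12)*n = (-12 + 2*n²)*n = n*(-12 + 2*n²))
K(f, 6) + O(h(-3)) = (-201 + 6) + 2*(-25 - 3)*(-6 + (-25 - 3)²) = -195 + 2*(-28)*(-6 + (-28)²) = -195 + 2*(-28)*(-6 + 784) = -195 + 2*(-28)*778 = -195 - 43568 = -43763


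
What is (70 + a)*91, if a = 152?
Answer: 20202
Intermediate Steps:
(70 + a)*91 = (70 + 152)*91 = 222*91 = 20202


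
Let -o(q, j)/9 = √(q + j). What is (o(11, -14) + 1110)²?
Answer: 1231857 - 19980*I*√3 ≈ 1.2319e+6 - 34606.0*I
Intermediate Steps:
o(q, j) = -9*√(j + q) (o(q, j) = -9*√(q + j) = -9*√(j + q))
(o(11, -14) + 1110)² = (-9*√(-14 + 11) + 1110)² = (-9*I*√3 + 1110)² = (1110 - 9*I*√3)²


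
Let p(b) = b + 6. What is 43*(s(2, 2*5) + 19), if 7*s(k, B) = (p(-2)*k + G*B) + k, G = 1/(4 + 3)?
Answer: 43473/49 ≈ 887.20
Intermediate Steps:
p(b) = 6 + b
G = ⅐ (G = 1/7 = ⅐ ≈ 0.14286)
s(k, B) = B/49 + 5*k/7 (s(k, B) = (((6 - 2)*k + B/7) + k)/7 = ((4*k + B/7) + k)/7 = (5*k + B/7)/7 = B/49 + 5*k/7)
43*(s(2, 2*5) + 19) = 43*(((2*5)/49 + (5/7)*2) + 19) = 43*(((1/49)*10 + 10/7) + 19) = 43*((10/49 + 10/7) + 19) = 43*(80/49 + 19) = 43*(1011/49) = 43473/49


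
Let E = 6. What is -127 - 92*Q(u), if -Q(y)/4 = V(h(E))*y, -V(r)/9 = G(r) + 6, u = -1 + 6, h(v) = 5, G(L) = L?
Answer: -182287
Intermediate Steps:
u = 5
V(r) = -54 - 9*r (V(r) = -9*(r + 6) = -9*(6 + r) = -54 - 9*r)
Q(y) = 396*y (Q(y) = -4*(-54 - 9*5)*y = -4*(-54 - 45)*y = -(-396)*y = 396*y)
-127 - 92*Q(u) = -127 - 36432*5 = -127 - 92*1980 = -127 - 182160 = -182287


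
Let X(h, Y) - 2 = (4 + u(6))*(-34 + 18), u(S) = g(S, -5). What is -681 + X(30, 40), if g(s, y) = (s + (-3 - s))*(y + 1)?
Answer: -935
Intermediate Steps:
g(s, y) = -3 - 3*y (g(s, y) = -3*(1 + y) = -3 - 3*y)
u(S) = 12 (u(S) = -3 - 3*(-5) = -3 + 15 = 12)
X(h, Y) = -254 (X(h, Y) = 2 + (4 + 12)*(-34 + 18) = 2 + 16*(-16) = 2 - 256 = -254)
-681 + X(30, 40) = -681 - 254 = -935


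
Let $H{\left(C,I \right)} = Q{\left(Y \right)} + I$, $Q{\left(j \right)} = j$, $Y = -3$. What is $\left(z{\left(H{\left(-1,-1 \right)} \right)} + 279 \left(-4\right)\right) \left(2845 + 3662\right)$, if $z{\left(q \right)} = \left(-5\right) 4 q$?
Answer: $-6741252$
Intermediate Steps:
$H{\left(C,I \right)} = -3 + I$
$z{\left(q \right)} = - 20 q$
$\left(z{\left(H{\left(-1,-1 \right)} \right)} + 279 \left(-4\right)\right) \left(2845 + 3662\right) = \left(- 20 \left(-3 - 1\right) + 279 \left(-4\right)\right) \left(2845 + 3662\right) = \left(\left(-20\right) \left(-4\right) - 1116\right) 6507 = \left(80 - 1116\right) 6507 = \left(-1036\right) 6507 = -6741252$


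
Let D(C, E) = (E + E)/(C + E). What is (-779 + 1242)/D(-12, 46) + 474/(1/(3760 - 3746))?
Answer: 313127/46 ≈ 6807.1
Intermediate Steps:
D(C, E) = 2*E/(C + E) (D(C, E) = (2*E)/(C + E) = 2*E/(C + E))
(-779 + 1242)/D(-12, 46) + 474/(1/(3760 - 3746)) = (-779 + 1242)/((2*46/(-12 + 46))) + 474/(1/(3760 - 3746)) = 463/((2*46/34)) + 474/(1/14) = 463/((2*46*(1/34))) + 474/(1/14) = 463/(46/17) + 474*14 = 463*(17/46) + 6636 = 7871/46 + 6636 = 313127/46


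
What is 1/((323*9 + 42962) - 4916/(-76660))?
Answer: 19165/879080614 ≈ 2.1801e-5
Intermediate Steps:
1/((323*9 + 42962) - 4916/(-76660)) = 1/((2907 + 42962) - 4916*(-1/76660)) = 1/(45869 + 1229/19165) = 1/(879080614/19165) = 19165/879080614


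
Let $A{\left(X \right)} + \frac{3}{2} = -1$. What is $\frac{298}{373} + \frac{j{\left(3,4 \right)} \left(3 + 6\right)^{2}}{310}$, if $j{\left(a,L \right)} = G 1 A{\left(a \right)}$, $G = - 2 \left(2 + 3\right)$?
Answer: $\frac{169541}{23126} \approx 7.3312$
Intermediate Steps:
$A{\left(X \right)} = - \frac{5}{2}$ ($A{\left(X \right)} = - \frac{3}{2} - 1 = - \frac{5}{2}$)
$G = -10$ ($G = \left(-2\right) 5 = -10$)
$j{\left(a,L \right)} = 25$ ($j{\left(a,L \right)} = \left(-10\right) 1 \left(- \frac{5}{2}\right) = \left(-10\right) \left(- \frac{5}{2}\right) = 25$)
$\frac{298}{373} + \frac{j{\left(3,4 \right)} \left(3 + 6\right)^{2}}{310} = \frac{298}{373} + \frac{25 \left(3 + 6\right)^{2}}{310} = 298 \cdot \frac{1}{373} + 25 \cdot 9^{2} \cdot \frac{1}{310} = \frac{298}{373} + 25 \cdot 81 \cdot \frac{1}{310} = \frac{298}{373} + 2025 \cdot \frac{1}{310} = \frac{298}{373} + \frac{405}{62} = \frac{169541}{23126}$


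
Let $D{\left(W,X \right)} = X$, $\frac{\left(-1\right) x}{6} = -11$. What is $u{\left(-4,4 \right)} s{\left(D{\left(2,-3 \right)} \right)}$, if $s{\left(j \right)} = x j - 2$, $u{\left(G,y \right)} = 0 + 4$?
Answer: $-800$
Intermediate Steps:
$x = 66$ ($x = \left(-6\right) \left(-11\right) = 66$)
$u{\left(G,y \right)} = 4$
$s{\left(j \right)} = -2 + 66 j$ ($s{\left(j \right)} = 66 j - 2 = -2 + 66 j$)
$u{\left(-4,4 \right)} s{\left(D{\left(2,-3 \right)} \right)} = 4 \left(-2 + 66 \left(-3\right)\right) = 4 \left(-2 - 198\right) = 4 \left(-200\right) = -800$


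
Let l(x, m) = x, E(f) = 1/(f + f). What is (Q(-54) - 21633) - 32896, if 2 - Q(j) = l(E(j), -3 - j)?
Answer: -5888915/108 ≈ -54527.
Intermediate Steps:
E(f) = 1/(2*f)
Q(j) = 2 - 1/(2*j)
(Q(-54) - 21633) - 32896 = ((2 - ½/(-54)) - 21633) - 32896 = ((2 - ½*(-1/54)) - 21633) - 32896 = ((2 + 1/108) - 21633) - 32896 = (217/108 - 21633) - 32896 = -2336147/108 - 32896 = -5888915/108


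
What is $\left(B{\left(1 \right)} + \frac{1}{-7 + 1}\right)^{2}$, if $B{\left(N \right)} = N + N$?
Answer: $\frac{121}{36} \approx 3.3611$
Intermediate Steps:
$B{\left(N \right)} = 2 N$
$\left(B{\left(1 \right)} + \frac{1}{-7 + 1}\right)^{2} = \left(2 \cdot 1 + \frac{1}{-7 + 1}\right)^{2} = \left(2 + \frac{1}{-6}\right)^{2} = \left(2 - \frac{1}{6}\right)^{2} = \left(\frac{11}{6}\right)^{2} = \frac{121}{36}$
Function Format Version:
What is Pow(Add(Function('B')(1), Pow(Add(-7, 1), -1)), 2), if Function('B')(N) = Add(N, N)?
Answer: Rational(121, 36) ≈ 3.3611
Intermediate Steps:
Function('B')(N) = Mul(2, N)
Pow(Add(Function('B')(1), Pow(Add(-7, 1), -1)), 2) = Pow(Add(Mul(2, 1), Pow(Add(-7, 1), -1)), 2) = Pow(Add(2, Pow(-6, -1)), 2) = Pow(Add(2, Rational(-1, 6)), 2) = Pow(Rational(11, 6), 2) = Rational(121, 36)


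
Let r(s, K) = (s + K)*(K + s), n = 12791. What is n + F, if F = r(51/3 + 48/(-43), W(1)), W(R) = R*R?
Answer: 24177635/1849 ≈ 13076.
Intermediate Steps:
W(R) = R**2
r(s, K) = (K + s)**2 (r(s, K) = (K + s)*(K + s) = (K + s)**2)
F = 527076/1849 (F = (1**2 + (51/3 + 48/(-43)))**2 = (1 + (51*(1/3) + 48*(-1/43)))**2 = (1 + (17 - 48/43))**2 = (1 + 683/43)**2 = (726/43)**2 = 527076/1849 ≈ 285.06)
n + F = 12791 + 527076/1849 = 24177635/1849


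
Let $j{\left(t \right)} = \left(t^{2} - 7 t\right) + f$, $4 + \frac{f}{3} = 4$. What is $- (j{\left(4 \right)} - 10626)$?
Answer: $10638$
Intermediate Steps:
$f = 0$ ($f = -12 + 3 \cdot 4 = -12 + 12 = 0$)
$j{\left(t \right)} = t^{2} - 7 t$ ($j{\left(t \right)} = \left(t^{2} - 7 t\right) + 0 = t^{2} - 7 t$)
$- (j{\left(4 \right)} - 10626) = - (4 \left(-7 + 4\right) - 10626) = - (4 \left(-3\right) - 10626) = - (-12 - 10626) = \left(-1\right) \left(-10638\right) = 10638$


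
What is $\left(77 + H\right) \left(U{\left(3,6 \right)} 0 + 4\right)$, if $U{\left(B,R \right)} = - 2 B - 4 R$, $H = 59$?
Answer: $544$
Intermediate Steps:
$U{\left(B,R \right)} = - 4 R - 2 B$
$\left(77 + H\right) \left(U{\left(3,6 \right)} 0 + 4\right) = \left(77 + 59\right) \left(\left(\left(-4\right) 6 - 6\right) 0 + 4\right) = 136 \left(\left(-24 - 6\right) 0 + 4\right) = 136 \left(\left(-30\right) 0 + 4\right) = 136 \left(0 + 4\right) = 136 \cdot 4 = 544$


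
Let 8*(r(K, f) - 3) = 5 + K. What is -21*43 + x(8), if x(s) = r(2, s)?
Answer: -7193/8 ≈ -899.13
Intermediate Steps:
r(K, f) = 29/8 + K/8 (r(K, f) = 3 + (5 + K)/8 = 3 + (5/8 + K/8) = 29/8 + K/8)
x(s) = 31/8 (x(s) = 29/8 + (1/8)*2 = 29/8 + 1/4 = 31/8)
-21*43 + x(8) = -21*43 + 31/8 = -903 + 31/8 = -7193/8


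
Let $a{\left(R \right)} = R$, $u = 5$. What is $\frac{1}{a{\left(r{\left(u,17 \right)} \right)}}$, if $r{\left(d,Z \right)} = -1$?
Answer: $-1$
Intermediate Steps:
$\frac{1}{a{\left(r{\left(u,17 \right)} \right)}} = \frac{1}{-1} = -1$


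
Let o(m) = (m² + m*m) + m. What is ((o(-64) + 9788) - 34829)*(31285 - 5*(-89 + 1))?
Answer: -536564925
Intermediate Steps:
o(m) = m + 2*m² (o(m) = (m² + m²) + m = 2*m² + m = m + 2*m²)
((o(-64) + 9788) - 34829)*(31285 - 5*(-89 + 1)) = ((-64*(1 + 2*(-64)) + 9788) - 34829)*(31285 - 5*(-89 + 1)) = ((-64*(1 - 128) + 9788) - 34829)*(31285 - 5*(-88)) = ((-64*(-127) + 9788) - 34829)*(31285 + 440) = ((8128 + 9788) - 34829)*31725 = (17916 - 34829)*31725 = -16913*31725 = -536564925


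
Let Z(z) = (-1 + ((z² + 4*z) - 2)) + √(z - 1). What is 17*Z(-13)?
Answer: 1938 + 17*I*√14 ≈ 1938.0 + 63.608*I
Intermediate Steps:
Z(z) = -3 + z² + √(-1 + z) + 4*z (Z(z) = (-1 + (-2 + z² + 4*z)) + √(-1 + z) = (-3 + z² + 4*z) + √(-1 + z) = -3 + z² + √(-1 + z) + 4*z)
17*Z(-13) = 17*(-3 + (-13)² + √(-1 - 13) + 4*(-13)) = 17*(-3 + 169 + √(-14) - 52) = 17*(-3 + 169 + I*√14 - 52) = 17*(114 + I*√14) = 1938 + 17*I*√14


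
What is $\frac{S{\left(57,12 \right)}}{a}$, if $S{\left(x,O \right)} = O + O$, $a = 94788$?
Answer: $\frac{2}{7899} \approx 0.0002532$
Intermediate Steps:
$S{\left(x,O \right)} = 2 O$
$\frac{S{\left(57,12 \right)}}{a} = \frac{2 \cdot 12}{94788} = 24 \cdot \frac{1}{94788} = \frac{2}{7899}$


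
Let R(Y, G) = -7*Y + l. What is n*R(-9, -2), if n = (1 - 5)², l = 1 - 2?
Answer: 992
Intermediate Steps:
l = -1
R(Y, G) = -1 - 7*Y (R(Y, G) = -7*Y - 1 = -1 - 7*Y)
n = 16 (n = (-4)² = 16)
n*R(-9, -2) = 16*(-1 - 7*(-9)) = 16*(-1 + 63) = 16*62 = 992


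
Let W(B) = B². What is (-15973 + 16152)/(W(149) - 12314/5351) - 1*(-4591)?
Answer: 545343980896/118785237 ≈ 4591.0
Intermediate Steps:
(-15973 + 16152)/(W(149) - 12314/5351) - 1*(-4591) = (-15973 + 16152)/(149² - 12314/5351) - 1*(-4591) = 179/(22201 - 12314*1/5351) + 4591 = 179/(22201 - 12314/5351) + 4591 = 179/(118785237/5351) + 4591 = 179*(5351/118785237) + 4591 = 957829/118785237 + 4591 = 545343980896/118785237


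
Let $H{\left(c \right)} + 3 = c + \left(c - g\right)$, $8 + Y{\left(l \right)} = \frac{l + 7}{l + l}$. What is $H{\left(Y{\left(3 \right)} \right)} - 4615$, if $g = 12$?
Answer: $- \frac{13928}{3} \approx -4642.7$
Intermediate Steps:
$Y{\left(l \right)} = -8 + \frac{7 + l}{2 l}$ ($Y{\left(l \right)} = -8 + \frac{l + 7}{l + l} = -8 + \frac{7 + l}{2 l}$)
$H{\left(c \right)} = -15 + 2 c$ ($H{\left(c \right)} = -3 + \left(c + \left(c - 12\right)\right) = -3 + \left(c + \left(-12 + c\right)\right) = -3 + \left(-12 + 2 c\right) = -15 + 2 c$)
$H{\left(Y{\left(3 \right)} \right)} - 4615 = \left(-15 + 2 \frac{7 - 45}{2 \cdot 3}\right) - 4615 = \left(-15 + 2 \cdot \frac{1}{2} \cdot \frac{1}{3} \left(7 - 45\right)\right) - 4615 = \left(-15 + 2 \cdot \frac{1}{2} \cdot \frac{1}{3} \left(-38\right)\right) - 4615 = \left(-15 + 2 \left(- \frac{19}{3}\right)\right) - 4615 = \left(-15 - \frac{38}{3}\right) - 4615 = - \frac{83}{3} - 4615 = - \frac{13928}{3}$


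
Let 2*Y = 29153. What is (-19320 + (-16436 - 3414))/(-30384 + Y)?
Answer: 15668/6323 ≈ 2.4779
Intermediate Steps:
Y = 29153/2 (Y = (½)*29153 = 29153/2 ≈ 14577.)
(-19320 + (-16436 - 3414))/(-30384 + Y) = (-19320 + (-16436 - 3414))/(-30384 + 29153/2) = (-19320 - 19850)/(-31615/2) = -39170*(-2/31615) = 15668/6323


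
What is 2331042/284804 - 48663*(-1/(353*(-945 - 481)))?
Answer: 144941980353/17920508489 ≈ 8.0880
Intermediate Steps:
2331042/284804 - 48663*(-1/(353*(-945 - 481))) = 2331042*(1/284804) - 48663/((-353*(-1426))) = 1165521/142402 - 48663/503378 = 144941980353/17920508489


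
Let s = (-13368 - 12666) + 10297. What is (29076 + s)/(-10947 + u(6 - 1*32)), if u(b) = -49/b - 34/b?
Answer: -346814/284539 ≈ -1.2189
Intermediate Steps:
s = -15737 (s = -26034 + 10297 = -15737)
u(b) = -83/b
(29076 + s)/(-10947 + u(6 - 1*32)) = (29076 - 15737)/(-10947 - 83/(6 - 1*32)) = 13339/(-10947 - 83/(6 - 32)) = 13339/(-10947 - 83/(-26)) = 13339/(-10947 - 83*(-1/26)) = 13339/(-10947 + 83/26) = 13339/(-284539/26) = 13339*(-26/284539) = -346814/284539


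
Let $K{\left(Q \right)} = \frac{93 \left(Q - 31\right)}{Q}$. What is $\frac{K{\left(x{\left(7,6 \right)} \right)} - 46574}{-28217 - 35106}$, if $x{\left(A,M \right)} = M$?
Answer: $\frac{93923}{126646} \approx 0.74162$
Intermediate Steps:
$K{\left(Q \right)} = \frac{-2883 + 93 Q}{Q}$ ($K{\left(Q \right)} = \frac{93 \left(-31 + Q\right)}{Q} = \frac{-2883 + 93 Q}{Q}$)
$\frac{K{\left(x{\left(7,6 \right)} \right)} - 46574}{-28217 - 35106} = \frac{\left(93 - \frac{2883}{6}\right) - 46574}{-28217 - 35106} = \frac{\left(93 - \frac{961}{2}\right) - 46574}{-63323} = \left(\left(93 - \frac{961}{2}\right) - 46574\right) \left(- \frac{1}{63323}\right) = \left(- \frac{775}{2} - 46574\right) \left(- \frac{1}{63323}\right) = \left(- \frac{93923}{2}\right) \left(- \frac{1}{63323}\right) = \frac{93923}{126646}$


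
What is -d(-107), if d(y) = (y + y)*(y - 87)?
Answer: -41516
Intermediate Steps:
d(y) = 2*y*(-87 + y) (d(y) = (2*y)*(-87 + y) = 2*y*(-87 + y))
-d(-107) = -2*(-107)*(-87 - 107) = -2*(-107)*(-194) = -1*41516 = -41516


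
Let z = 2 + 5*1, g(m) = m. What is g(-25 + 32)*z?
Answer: 49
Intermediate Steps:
z = 7 (z = 2 + 5 = 7)
g(-25 + 32)*z = (-25 + 32)*7 = 7*7 = 49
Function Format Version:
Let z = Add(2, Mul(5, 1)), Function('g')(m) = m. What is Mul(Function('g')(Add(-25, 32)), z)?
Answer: 49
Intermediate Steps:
z = 7 (z = Add(2, 5) = 7)
Mul(Function('g')(Add(-25, 32)), z) = Mul(Add(-25, 32), 7) = Mul(7, 7) = 49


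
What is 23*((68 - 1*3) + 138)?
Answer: 4669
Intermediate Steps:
23*((68 - 1*3) + 138) = 23*((68 - 3) + 138) = 23*(65 + 138) = 23*203 = 4669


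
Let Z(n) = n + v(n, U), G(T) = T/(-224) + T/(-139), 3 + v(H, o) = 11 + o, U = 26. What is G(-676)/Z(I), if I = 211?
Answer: 61347/1907080 ≈ 0.032168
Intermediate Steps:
v(H, o) = 8 + o (v(H, o) = -3 + (11 + o) = 8 + o)
G(T) = -363*T/31136 (G(T) = T*(-1/224) + T*(-1/139) = -T/224 - T/139 = -363*T/31136)
Z(n) = 34 + n (Z(n) = n + (8 + 26) = n + 34 = 34 + n)
G(-676)/Z(I) = (-363/31136*(-676))/(34 + 211) = (61347/7784)/245 = (61347/7784)*(1/245) = 61347/1907080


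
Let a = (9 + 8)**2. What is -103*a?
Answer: -29767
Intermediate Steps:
a = 289 (a = 17**2 = 289)
-103*a = -103*289 = -29767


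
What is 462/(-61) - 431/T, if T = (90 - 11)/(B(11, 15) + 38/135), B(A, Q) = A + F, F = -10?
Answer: -9475573/650565 ≈ -14.565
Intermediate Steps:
B(A, Q) = -10 + A (B(A, Q) = A - 10 = -10 + A)
T = 10665/173 (T = (90 - 11)/((-10 + 11) + 38/135) = 79/(1 + 38*(1/135)) = 79/(1 + 38/135) = 79/(173/135) = 79*(135/173) = 10665/173 ≈ 61.647)
462/(-61) - 431/T = 462/(-61) - 431/10665/173 = 462*(-1/61) - 431*173/10665 = -462/61 - 74563/10665 = -9475573/650565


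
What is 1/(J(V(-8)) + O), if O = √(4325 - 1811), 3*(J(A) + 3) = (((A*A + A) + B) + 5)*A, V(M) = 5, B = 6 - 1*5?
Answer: 19/245 - √2514/735 ≈ 0.0093336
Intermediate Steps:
B = 1 (B = 6 - 5 = 1)
J(A) = -3 + A*(6 + A + A²)/3 (J(A) = -3 + ((((A*A + A) + 1) + 5)*A)/3 = -3 + ((((A² + A) + 1) + 5)*A)/3 = -3 + ((((A + A²) + 1) + 5)*A)/3 = -3 + (((1 + A + A²) + 5)*A)/3 = -3 + ((6 + A + A²)*A)/3 = -3 + (A*(6 + A + A²))/3 = -3 + A*(6 + A + A²)/3)
O = √2514 ≈ 50.140
1/(J(V(-8)) + O) = 1/((-3 + 2*5 + (⅓)*5² + (⅓)*5³) + √2514) = 1/((-3 + 10 + (⅓)*25 + (⅓)*125) + √2514) = 1/((-3 + 10 + 25/3 + 125/3) + √2514) = 1/(57 + √2514)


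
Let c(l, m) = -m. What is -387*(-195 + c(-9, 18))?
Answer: 82431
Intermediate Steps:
-387*(-195 + c(-9, 18)) = -387*(-195 - 1*18) = -387*(-195 - 18) = -387*(-213) = 82431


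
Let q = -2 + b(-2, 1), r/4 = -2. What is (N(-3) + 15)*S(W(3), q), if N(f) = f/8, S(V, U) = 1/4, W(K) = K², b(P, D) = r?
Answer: 117/32 ≈ 3.6563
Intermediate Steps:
r = -8 (r = 4*(-2) = -8)
b(P, D) = -8
q = -10 (q = -2 - 8 = -10)
S(V, U) = ¼
N(f) = f/8 (N(f) = f*(⅛) = f/8)
(N(-3) + 15)*S(W(3), q) = ((⅛)*(-3) + 15)*(¼) = (-3/8 + 15)*(¼) = (117/8)*(¼) = 117/32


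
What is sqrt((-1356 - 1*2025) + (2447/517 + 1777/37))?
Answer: 3*I*sqrt(135318335581)/19129 ≈ 57.691*I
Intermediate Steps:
sqrt((-1356 - 1*2025) + (2447/517 + 1777/37)) = sqrt((-1356 - 2025) + (2447*(1/517) + 1777*(1/37))) = sqrt(-3381 + (2447/517 + 1777/37)) = sqrt(-3381 + 1009248/19129) = sqrt(-63665901/19129) = 3*I*sqrt(135318335581)/19129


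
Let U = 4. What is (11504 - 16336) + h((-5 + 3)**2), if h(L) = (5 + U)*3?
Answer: -4805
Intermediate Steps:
h(L) = 27 (h(L) = (5 + 4)*3 = 9*3 = 27)
(11504 - 16336) + h((-5 + 3)**2) = (11504 - 16336) + 27 = -4832 + 27 = -4805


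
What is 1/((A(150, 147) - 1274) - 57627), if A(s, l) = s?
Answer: -1/58751 ≈ -1.7021e-5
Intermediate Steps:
1/((A(150, 147) - 1274) - 57627) = 1/((150 - 1274) - 57627) = 1/(-1124 - 57627) = 1/(-58751) = -1/58751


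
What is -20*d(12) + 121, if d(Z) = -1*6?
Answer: 241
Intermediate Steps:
d(Z) = -6
-20*d(12) + 121 = -20*(-6) + 121 = 120 + 121 = 241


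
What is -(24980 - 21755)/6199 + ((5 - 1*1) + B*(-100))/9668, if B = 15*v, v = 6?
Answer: -21736376/14982983 ≈ -1.4507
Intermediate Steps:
B = 90 (B = 15*6 = 90)
-(24980 - 21755)/6199 + ((5 - 1*1) + B*(-100))/9668 = -(24980 - 21755)/6199 + ((5 - 1*1) + 90*(-100))/9668 = -1*3225*(1/6199) + ((5 - 1) - 9000)*(1/9668) = -3225*1/6199 + (4 - 9000)*(1/9668) = -3225/6199 - 8996*1/9668 = -3225/6199 - 2249/2417 = -21736376/14982983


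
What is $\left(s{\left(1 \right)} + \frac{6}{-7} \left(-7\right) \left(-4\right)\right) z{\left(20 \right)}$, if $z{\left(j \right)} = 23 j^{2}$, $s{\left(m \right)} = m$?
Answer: $-211600$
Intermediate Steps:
$\left(s{\left(1 \right)} + \frac{6}{-7} \left(-7\right) \left(-4\right)\right) z{\left(20 \right)} = \left(1 + \frac{6}{-7} \left(-7\right) \left(-4\right)\right) 23 \cdot 20^{2} = \left(1 + 6 \left(- \frac{1}{7}\right) \left(-7\right) \left(-4\right)\right) 23 \cdot 400 = \left(1 + \left(- \frac{6}{7}\right) \left(-7\right) \left(-4\right)\right) 9200 = \left(1 + 6 \left(-4\right)\right) 9200 = \left(1 - 24\right) 9200 = \left(-23\right) 9200 = -211600$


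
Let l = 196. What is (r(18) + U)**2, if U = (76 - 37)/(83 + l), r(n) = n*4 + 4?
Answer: 50140561/8649 ≈ 5797.3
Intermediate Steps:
r(n) = 4 + 4*n (r(n) = 4*n + 4 = 4 + 4*n)
U = 13/93 (U = (76 - 37)/(83 + 196) = 39/279 = 39*(1/279) = 13/93 ≈ 0.13978)
(r(18) + U)**2 = ((4 + 4*18) + 13/93)**2 = ((4 + 72) + 13/93)**2 = (76 + 13/93)**2 = (7081/93)**2 = 50140561/8649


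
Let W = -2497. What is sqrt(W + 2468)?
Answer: I*sqrt(29) ≈ 5.3852*I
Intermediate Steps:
sqrt(W + 2468) = sqrt(-2497 + 2468) = sqrt(-29) = I*sqrt(29)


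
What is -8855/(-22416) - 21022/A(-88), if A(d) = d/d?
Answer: -471220297/22416 ≈ -21022.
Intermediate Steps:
A(d) = 1
-8855/(-22416) - 21022/A(-88) = -8855/(-22416) - 21022/1 = -8855*(-1/22416) - 21022*1 = 8855/22416 - 21022 = -471220297/22416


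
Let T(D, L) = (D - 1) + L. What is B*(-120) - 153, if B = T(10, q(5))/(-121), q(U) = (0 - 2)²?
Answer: -16953/121 ≈ -140.11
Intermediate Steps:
q(U) = 4 (q(U) = (-2)² = 4)
T(D, L) = -1 + D + L (T(D, L) = (-1 + D) + L = -1 + D + L)
B = -13/121 (B = (-1 + 10 + 4)/(-121) = 13*(-1/121) = -13/121 ≈ -0.10744)
B*(-120) - 153 = -13/121*(-120) - 153 = 1560/121 - 153 = -16953/121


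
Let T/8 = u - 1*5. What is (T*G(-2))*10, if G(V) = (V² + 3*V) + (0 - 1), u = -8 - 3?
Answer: 3840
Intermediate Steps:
u = -11
T = -128 (T = 8*(-11 - 1*5) = 8*(-11 - 5) = 8*(-16) = -128)
G(V) = -1 + V² + 3*V (G(V) = (V² + 3*V) - 1 = -1 + V² + 3*V)
(T*G(-2))*10 = -128*(-1 + (-2)² + 3*(-2))*10 = -128*(-1 + 4 - 6)*10 = -128*(-3)*10 = 384*10 = 3840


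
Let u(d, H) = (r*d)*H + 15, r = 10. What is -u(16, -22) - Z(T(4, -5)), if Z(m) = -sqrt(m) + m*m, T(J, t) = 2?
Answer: 3501 + sqrt(2) ≈ 3502.4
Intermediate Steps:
u(d, H) = 15 + 10*H*d (u(d, H) = (10*d)*H + 15 = 10*H*d + 15 = 15 + 10*H*d)
Z(m) = m**2 - sqrt(m) (Z(m) = -sqrt(m) + m**2 = m**2 - sqrt(m))
-u(16, -22) - Z(T(4, -5)) = -(15 + 10*(-22)*16) - (2**2 - sqrt(2)) = -(15 - 3520) - (4 - sqrt(2)) = -1*(-3505) + (-4 + sqrt(2)) = 3505 + (-4 + sqrt(2)) = 3501 + sqrt(2)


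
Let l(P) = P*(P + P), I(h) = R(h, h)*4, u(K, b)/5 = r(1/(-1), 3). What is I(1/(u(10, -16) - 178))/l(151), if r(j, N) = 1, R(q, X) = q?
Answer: -2/3944573 ≈ -5.0703e-7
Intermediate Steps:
u(K, b) = 5 (u(K, b) = 5*1 = 5)
I(h) = 4*h (I(h) = h*4 = 4*h)
l(P) = 2*P² (l(P) = P*(2*P) = 2*P²)
I(1/(u(10, -16) - 178))/l(151) = (4/(5 - 178))/((2*151²)) = (4/(-173))/((2*22801)) = (4*(-1/173))/45602 = -4/173*1/45602 = -2/3944573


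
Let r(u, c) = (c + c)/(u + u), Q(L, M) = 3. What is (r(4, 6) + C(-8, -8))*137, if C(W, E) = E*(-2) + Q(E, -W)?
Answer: 5617/2 ≈ 2808.5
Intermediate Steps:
C(W, E) = 3 - 2*E (C(W, E) = E*(-2) + 3 = -2*E + 3 = 3 - 2*E)
r(u, c) = c/u (r(u, c) = (2*c)/((2*u)) = (2*c)*(1/(2*u)) = c/u)
(r(4, 6) + C(-8, -8))*137 = (6/4 + (3 - 2*(-8)))*137 = (6*(¼) + (3 + 16))*137 = (3/2 + 19)*137 = (41/2)*137 = 5617/2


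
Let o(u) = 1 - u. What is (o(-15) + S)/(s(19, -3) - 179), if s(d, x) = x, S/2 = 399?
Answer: -407/91 ≈ -4.4725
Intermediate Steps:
S = 798 (S = 2*399 = 798)
(o(-15) + S)/(s(19, -3) - 179) = ((1 - 1*(-15)) + 798)/(-3 - 179) = ((1 + 15) + 798)/(-182) = (16 + 798)*(-1/182) = 814*(-1/182) = -407/91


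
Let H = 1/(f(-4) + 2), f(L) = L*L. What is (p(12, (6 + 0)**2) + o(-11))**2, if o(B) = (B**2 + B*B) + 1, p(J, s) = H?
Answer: 19140625/324 ≈ 59076.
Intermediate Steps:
f(L) = L**2
H = 1/18 (H = 1/((-4)**2 + 2) = 1/(16 + 2) = 1/18 ≈ 0.055556)
p(J, s) = 1/18
o(B) = 1 + 2*B**2 (o(B) = (B**2 + B**2) + 1 = 2*B**2 + 1 = 1 + 2*B**2)
(p(12, (6 + 0)**2) + o(-11))**2 = (1/18 + (1 + 2*(-11)**2))**2 = (1/18 + (1 + 2*121))**2 = (1/18 + (1 + 242))**2 = (1/18 + 243)**2 = (4375/18)**2 = 19140625/324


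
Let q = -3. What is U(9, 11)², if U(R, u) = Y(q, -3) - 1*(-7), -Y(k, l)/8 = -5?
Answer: 2209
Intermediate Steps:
Y(k, l) = 40 (Y(k, l) = -8*(-5) = 40)
U(R, u) = 47 (U(R, u) = 40 - 1*(-7) = 40 + 7 = 47)
U(9, 11)² = 47² = 2209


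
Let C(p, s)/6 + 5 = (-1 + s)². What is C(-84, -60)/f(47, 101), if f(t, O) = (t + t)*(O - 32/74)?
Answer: 412476/174887 ≈ 2.3585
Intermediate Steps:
f(t, O) = 2*t*(-16/37 + O) (f(t, O) = (2*t)*(O - 32*1/74) = (2*t)*(O - 16/37) = (2*t)*(-16/37 + O) = 2*t*(-16/37 + O))
C(p, s) = -30 + 6*(-1 + s)²
C(-84, -60)/f(47, 101) = (-30 + 6*(-1 - 60)²)/(((2/37)*47*(-16 + 37*101))) = (-30 + 6*(-61)²)/(((2/37)*47*(-16 + 3737))) = (-30 + 6*3721)/(((2/37)*47*3721)) = (-30 + 22326)/(349774/37) = 22296*(37/349774) = 412476/174887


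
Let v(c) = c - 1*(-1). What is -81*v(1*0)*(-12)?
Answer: 972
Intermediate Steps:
v(c) = 1 + c (v(c) = c + 1 = 1 + c)
-81*v(1*0)*(-12) = -81*(1 + 1*0)*(-12) = -81*(1 + 0)*(-12) = -81*1*(-12) = -81*(-12) = 972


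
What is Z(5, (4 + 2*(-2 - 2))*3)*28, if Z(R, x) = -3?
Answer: -84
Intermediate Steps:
Z(5, (4 + 2*(-2 - 2))*3)*28 = -3*28 = -84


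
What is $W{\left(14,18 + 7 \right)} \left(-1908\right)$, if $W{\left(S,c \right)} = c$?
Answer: $-47700$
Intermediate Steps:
$W{\left(14,18 + 7 \right)} \left(-1908\right) = \left(18 + 7\right) \left(-1908\right) = 25 \left(-1908\right) = -47700$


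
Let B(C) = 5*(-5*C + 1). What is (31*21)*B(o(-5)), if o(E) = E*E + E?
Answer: -322245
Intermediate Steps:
o(E) = E + E**2 (o(E) = E**2 + E = E + E**2)
B(C) = 5 - 25*C (B(C) = 5*(1 - 5*C) = 5 - 25*C)
(31*21)*B(o(-5)) = (31*21)*(5 - (-125)*(1 - 5)) = 651*(5 - (-125)*(-4)) = 651*(5 - 25*20) = 651*(5 - 500) = 651*(-495) = -322245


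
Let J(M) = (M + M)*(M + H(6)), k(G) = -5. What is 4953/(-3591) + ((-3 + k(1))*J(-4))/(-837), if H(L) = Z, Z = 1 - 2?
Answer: -110983/111321 ≈ -0.99696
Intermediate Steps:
Z = -1
H(L) = -1
J(M) = 2*M*(-1 + M) (J(M) = (M + M)*(M - 1) = (2*M)*(-1 + M) = 2*M*(-1 + M))
4953/(-3591) + ((-3 + k(1))*J(-4))/(-837) = 4953/(-3591) + ((-3 - 5)*(2*(-4)*(-1 - 4)))/(-837) = 4953*(-1/3591) - 16*(-4)*(-5)*(-1/837) = -1651/1197 - 8*40*(-1/837) = -1651/1197 - 320*(-1/837) = -1651/1197 + 320/837 = -110983/111321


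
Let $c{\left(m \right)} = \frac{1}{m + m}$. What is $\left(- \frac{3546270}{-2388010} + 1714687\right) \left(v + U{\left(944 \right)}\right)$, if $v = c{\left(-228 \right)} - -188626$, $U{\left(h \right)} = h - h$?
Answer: $\frac{17609935676185358935}{54446628} \approx 3.2343 \cdot 10^{11}$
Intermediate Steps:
$U{\left(h \right)} = 0$
$c{\left(m \right)} = \frac{1}{2 m}$
$v = \frac{86013455}{456}$ ($v = \frac{1}{2 \left(-228\right)} - -188626 = \frac{1}{2} \left(- \frac{1}{228}\right) + 188626 = - \frac{1}{456} + 188626 = \frac{86013455}{456} \approx 1.8863 \cdot 10^{5}$)
$\left(- \frac{3546270}{-2388010} + 1714687\right) \left(v + U{\left(944 \right)}\right) = \left(- \frac{3546270}{-2388010} + 1714687\right) \left(\frac{86013455}{456} + 0\right) = \left(\left(-3546270\right) \left(- \frac{1}{2388010}\right) + 1714687\right) \frac{86013455}{456} = \left(\frac{354627}{238801} + 1714687\right) \frac{86013455}{456} = \frac{409469324914}{238801} \cdot \frac{86013455}{456} = \frac{17609935676185358935}{54446628}$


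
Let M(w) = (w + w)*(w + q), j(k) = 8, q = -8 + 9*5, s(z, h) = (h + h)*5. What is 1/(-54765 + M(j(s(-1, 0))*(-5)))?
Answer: -1/54525 ≈ -1.8340e-5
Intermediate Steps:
s(z, h) = 10*h (s(z, h) = (2*h)*5 = 10*h)
q = 37 (q = -8 + 45 = 37)
M(w) = 2*w*(37 + w) (M(w) = (w + w)*(w + 37) = (2*w)*(37 + w) = 2*w*(37 + w))
1/(-54765 + M(j(s(-1, 0))*(-5))) = 1/(-54765 + 2*(8*(-5))*(37 + 8*(-5))) = 1/(-54765 + 2*(-40)*(37 - 40)) = 1/(-54765 + 2*(-40)*(-3)) = 1/(-54765 + 240) = 1/(-54525) = -1/54525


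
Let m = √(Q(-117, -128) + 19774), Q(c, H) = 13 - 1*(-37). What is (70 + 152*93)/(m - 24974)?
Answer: -88695161/155920213 - 14206*√1239/155920213 ≈ -0.57206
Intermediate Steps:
Q(c, H) = 50 (Q(c, H) = 13 + 37 = 50)
m = 4*√1239 (m = √(50 + 19774) = √19824 = 4*√1239 ≈ 140.80)
(70 + 152*93)/(m - 24974) = (70 + 152*93)/(4*√1239 - 24974) = (70 + 14136)/(-24974 + 4*√1239) = 14206/(-24974 + 4*√1239)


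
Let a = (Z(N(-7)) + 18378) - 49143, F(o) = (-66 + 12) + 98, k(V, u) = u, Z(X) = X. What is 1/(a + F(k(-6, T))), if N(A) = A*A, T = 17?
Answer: -1/30672 ≈ -3.2603e-5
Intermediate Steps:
N(A) = A²
F(o) = 44 (F(o) = -54 + 98 = 44)
a = -30716 (a = ((-7)² + 18378) - 49143 = (49 + 18378) - 49143 = 18427 - 49143 = -30716)
1/(a + F(k(-6, T))) = 1/(-30716 + 44) = 1/(-30672) = -1/30672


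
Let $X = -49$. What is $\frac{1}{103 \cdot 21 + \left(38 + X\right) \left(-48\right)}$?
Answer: $\frac{1}{2691} \approx 0.00037161$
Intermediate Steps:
$\frac{1}{103 \cdot 21 + \left(38 + X\right) \left(-48\right)} = \frac{1}{103 \cdot 21 + \left(38 - 49\right) \left(-48\right)} = \frac{1}{2163 - -528} = \frac{1}{2163 + 528} = \frac{1}{2691}$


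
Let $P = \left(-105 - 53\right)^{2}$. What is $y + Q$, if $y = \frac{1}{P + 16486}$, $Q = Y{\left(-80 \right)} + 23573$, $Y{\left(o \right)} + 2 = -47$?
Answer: $\frac{975069801}{41450} \approx 23524.0$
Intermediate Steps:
$P = 24964$ ($P = \left(-158\right)^{2} = 24964$)
$Y{\left(o \right)} = -49$ ($Y{\left(o \right)} = -2 - 47 = -49$)
$Q = 23524$ ($Q = -49 + 23573 = 23524$)
$y = \frac{1}{41450}$ ($y = \frac{1}{24964 + 16486} = \frac{1}{41450} \approx 2.4125 \cdot 10^{-5}$)
$y + Q = \frac{1}{41450} + 23524 = \frac{975069801}{41450}$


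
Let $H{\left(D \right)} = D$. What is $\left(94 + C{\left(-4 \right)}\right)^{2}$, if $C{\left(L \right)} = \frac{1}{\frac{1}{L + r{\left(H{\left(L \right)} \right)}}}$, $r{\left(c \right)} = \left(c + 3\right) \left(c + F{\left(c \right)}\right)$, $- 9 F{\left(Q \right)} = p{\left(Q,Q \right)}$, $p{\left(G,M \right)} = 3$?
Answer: $\frac{80089}{9} \approx 8898.8$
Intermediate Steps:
$F{\left(Q \right)} = - \frac{1}{3}$ ($F{\left(Q \right)} = \left(- \frac{1}{9}\right) 3 = - \frac{1}{3}$)
$r{\left(c \right)} = \left(3 + c\right) \left(- \frac{1}{3} + c\right)$ ($r{\left(c \right)} = \left(c + 3\right) \left(c - \frac{1}{3}\right) = \left(3 + c\right) \left(- \frac{1}{3} + c\right)$)
$C{\left(L \right)} = -1 + L^{2} + \frac{11 L}{3}$ ($C{\left(L \right)} = \frac{1}{\frac{1}{L + \left(-1 + L^{2} + \frac{8 L}{3}\right)}} = \frac{1}{\frac{1}{-1 + L^{2} + \frac{11 L}{3}}} = -1 + L^{2} + \frac{11 L}{3}$)
$\left(94 + C{\left(-4 \right)}\right)^{2} = \left(94 + \left(-1 + \left(-4\right)^{2} + \frac{11}{3} \left(-4\right)\right)\right)^{2} = \left(94 - - \frac{1}{3}\right)^{2} = \left(94 + \frac{1}{3}\right)^{2} = \left(\frac{283}{3}\right)^{2} = \frac{80089}{9}$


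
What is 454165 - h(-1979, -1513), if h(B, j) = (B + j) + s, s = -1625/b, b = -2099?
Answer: 960620418/2099 ≈ 4.5766e+5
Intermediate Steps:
s = 1625/2099 (s = -1625/(-2099) = -1625*(-1/2099) = 1625/2099 ≈ 0.77418)
h(B, j) = 1625/2099 + B + j (h(B, j) = (B + j) + 1625/2099 = 1625/2099 + B + j)
454165 - h(-1979, -1513) = 454165 - (1625/2099 - 1979 - 1513) = 454165 - 1*(-7328083/2099) = 454165 + 7328083/2099 = 960620418/2099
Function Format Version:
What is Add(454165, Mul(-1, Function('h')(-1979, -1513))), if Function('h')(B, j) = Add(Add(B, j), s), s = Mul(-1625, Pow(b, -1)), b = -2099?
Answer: Rational(960620418, 2099) ≈ 4.5766e+5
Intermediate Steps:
s = Rational(1625, 2099) (s = Mul(-1625, Pow(-2099, -1)) = Mul(-1625, Rational(-1, 2099)) = Rational(1625, 2099) ≈ 0.77418)
Function('h')(B, j) = Add(Rational(1625, 2099), B, j) (Function('h')(B, j) = Add(Add(B, j), Rational(1625, 2099)) = Add(Rational(1625, 2099), B, j))
Add(454165, Mul(-1, Function('h')(-1979, -1513))) = Add(454165, Mul(-1, Add(Rational(1625, 2099), -1979, -1513))) = Add(454165, Mul(-1, Rational(-7328083, 2099))) = Add(454165, Rational(7328083, 2099)) = Rational(960620418, 2099)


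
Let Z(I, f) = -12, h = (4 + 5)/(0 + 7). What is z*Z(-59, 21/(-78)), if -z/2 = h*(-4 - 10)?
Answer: -432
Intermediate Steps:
h = 9/7 ≈ 1.2857
z = 36 (z = -18*(-4 - 10)/7 = -18*(-14)/7 = -2*(-18) = 36)
z*Z(-59, 21/(-78)) = 36*(-12) = -432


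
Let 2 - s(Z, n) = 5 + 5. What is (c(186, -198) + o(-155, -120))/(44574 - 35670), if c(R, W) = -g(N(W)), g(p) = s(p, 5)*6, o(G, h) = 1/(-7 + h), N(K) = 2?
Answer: 115/21336 ≈ 0.0053900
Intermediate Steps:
s(Z, n) = -8 (s(Z, n) = 2 - (5 + 5) = 2 - 1*10 = 2 - 10 = -8)
g(p) = -48 (g(p) = -8*6 = -48)
c(R, W) = 48 (c(R, W) = -1*(-48) = 48)
(c(186, -198) + o(-155, -120))/(44574 - 35670) = (48 + 1/(-7 - 120))/(44574 - 35670) = (48 + 1/(-127))/8904 = (48 - 1/127)*(1/8904) = (6095/127)*(1/8904) = 115/21336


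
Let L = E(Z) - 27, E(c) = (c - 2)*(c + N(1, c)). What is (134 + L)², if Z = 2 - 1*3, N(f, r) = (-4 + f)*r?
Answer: 10201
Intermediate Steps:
N(f, r) = r*(-4 + f)
Z = -1 (Z = 2 - 3 = -1)
E(c) = -2*c*(-2 + c) (E(c) = (c - 2)*(c + c*(-4 + 1)) = (-2 + c)*(c + c*(-3)) = (-2 + c)*(c - 3*c) = (-2 + c)*(-2*c) = -2*c*(-2 + c))
L = -33 (L = 2*(-1)*(2 - 1*(-1)) - 27 = 2*(-1)*(2 + 1) - 27 = 2*(-1)*3 - 27 = -6 - 27 = -33)
(134 + L)² = (134 - 33)² = 101² = 10201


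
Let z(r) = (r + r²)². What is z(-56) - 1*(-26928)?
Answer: 9513328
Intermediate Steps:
z(-56) - 1*(-26928) = (-56)²*(1 - 56)² - 1*(-26928) = 3136*(-55)² + 26928 = 3136*3025 + 26928 = 9486400 + 26928 = 9513328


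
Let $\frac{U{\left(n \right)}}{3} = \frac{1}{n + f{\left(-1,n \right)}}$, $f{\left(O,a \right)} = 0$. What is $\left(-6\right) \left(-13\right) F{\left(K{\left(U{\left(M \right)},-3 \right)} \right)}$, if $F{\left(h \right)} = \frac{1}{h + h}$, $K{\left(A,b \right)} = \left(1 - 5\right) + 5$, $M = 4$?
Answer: $39$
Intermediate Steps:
$U{\left(n \right)} = \frac{3}{n}$ ($U{\left(n \right)} = \frac{3}{n + 0} = \frac{3}{n}$)
$K{\left(A,b \right)} = 1$ ($K{\left(A,b \right)} = -4 + 5 = 1$)
$F{\left(h \right)} = \frac{1}{2 h}$
$\left(-6\right) \left(-13\right) F{\left(K{\left(U{\left(M \right)},-3 \right)} \right)} = \left(-6\right) \left(-13\right) \frac{1}{2 \cdot 1} = 78 \cdot \frac{1}{2} \cdot 1 = 78 \cdot \frac{1}{2} = 39$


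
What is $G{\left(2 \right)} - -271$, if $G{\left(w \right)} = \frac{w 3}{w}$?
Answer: $274$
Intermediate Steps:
$G{\left(w \right)} = 3$ ($G{\left(w \right)} = \frac{3 w}{w} = 3$)
$G{\left(2 \right)} - -271 = 3 - -271 = 3 + 271 = 274$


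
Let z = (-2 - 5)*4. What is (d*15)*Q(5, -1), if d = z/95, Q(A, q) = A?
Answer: -420/19 ≈ -22.105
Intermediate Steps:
z = -28 (z = -7*4 = -28)
d = -28/95 ≈ -0.29474
(d*15)*Q(5, -1) = -28/95*15*5 = -84/19*5 = -420/19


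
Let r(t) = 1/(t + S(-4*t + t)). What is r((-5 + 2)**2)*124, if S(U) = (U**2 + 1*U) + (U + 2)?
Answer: 62/343 ≈ 0.18076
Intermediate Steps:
S(U) = 2 + U**2 + 2*U (S(U) = (U**2 + U) + (2 + U) = (U + U**2) + (2 + U) = 2 + U**2 + 2*U)
r(t) = 1/(2 - 5*t + 9*t**2) (r(t) = 1/(t + (2 + (-4*t + t)**2 + 2*(-4*t + t))) = 1/(t + (2 + (-3*t)**2 + 2*(-3*t))) = 1/(t + (2 + 9*t**2 - 6*t)) = 1/(t + (2 - 6*t + 9*t**2)) = 1/(2 - 5*t + 9*t**2))
r((-5 + 2)**2)*124 = 124/(2 - 5*(-5 + 2)**2 + 9*((-5 + 2)**2)**2) = 124/(2 - 5*(-3)**2 + 9*((-3)**2)**2) = 124/(2 - 5*9 + 9*9**2) = 124/(2 - 45 + 9*81) = 124/(2 - 45 + 729) = 124/686 = (1/686)*124 = 62/343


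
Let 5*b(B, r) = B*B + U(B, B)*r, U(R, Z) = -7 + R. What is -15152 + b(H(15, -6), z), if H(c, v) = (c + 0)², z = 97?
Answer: -3989/5 ≈ -797.80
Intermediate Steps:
H(c, v) = c²
b(B, r) = B²/5 + r*(-7 + B)/5 (b(B, r) = (B*B + (-7 + B)*r)/5 = (B² + r*(-7 + B))/5 = B²/5 + r*(-7 + B)/5)
-15152 + b(H(15, -6), z) = -15152 + ((15²)²/5 + (⅕)*97*(-7 + 15²)) = -15152 + ((⅕)*225² + (⅕)*97*(-7 + 225)) = -15152 + ((⅕)*50625 + (⅕)*97*218) = -15152 + (10125 + 21146/5) = -15152 + 71771/5 = -3989/5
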